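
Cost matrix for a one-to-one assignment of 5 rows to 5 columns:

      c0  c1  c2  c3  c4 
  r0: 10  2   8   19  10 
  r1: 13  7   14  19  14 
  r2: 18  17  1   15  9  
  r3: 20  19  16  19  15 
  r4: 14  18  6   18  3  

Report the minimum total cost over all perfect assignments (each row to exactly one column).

optimal assignment: row0→col1 (cost 2), row1→col0 (cost 13), row2→col2 (cost 1), row3→col3 (cost 19), row4→col4 (cost 3)
total = 2 + 13 + 1 + 19 + 3 = 38

Minimum assignment cost: 38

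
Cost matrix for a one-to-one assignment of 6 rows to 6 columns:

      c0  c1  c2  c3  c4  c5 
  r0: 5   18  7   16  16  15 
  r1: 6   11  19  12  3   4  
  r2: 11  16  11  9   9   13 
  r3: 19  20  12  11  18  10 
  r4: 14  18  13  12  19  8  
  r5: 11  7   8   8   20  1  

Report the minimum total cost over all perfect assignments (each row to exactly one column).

Minimum assignment cost: 44

optimal assignment: row0→col0 (cost 5), row1→col4 (cost 3), row2→col3 (cost 9), row3→col2 (cost 12), row4→col5 (cost 8), row5→col1 (cost 7)
total = 5 + 3 + 9 + 12 + 8 + 7 = 44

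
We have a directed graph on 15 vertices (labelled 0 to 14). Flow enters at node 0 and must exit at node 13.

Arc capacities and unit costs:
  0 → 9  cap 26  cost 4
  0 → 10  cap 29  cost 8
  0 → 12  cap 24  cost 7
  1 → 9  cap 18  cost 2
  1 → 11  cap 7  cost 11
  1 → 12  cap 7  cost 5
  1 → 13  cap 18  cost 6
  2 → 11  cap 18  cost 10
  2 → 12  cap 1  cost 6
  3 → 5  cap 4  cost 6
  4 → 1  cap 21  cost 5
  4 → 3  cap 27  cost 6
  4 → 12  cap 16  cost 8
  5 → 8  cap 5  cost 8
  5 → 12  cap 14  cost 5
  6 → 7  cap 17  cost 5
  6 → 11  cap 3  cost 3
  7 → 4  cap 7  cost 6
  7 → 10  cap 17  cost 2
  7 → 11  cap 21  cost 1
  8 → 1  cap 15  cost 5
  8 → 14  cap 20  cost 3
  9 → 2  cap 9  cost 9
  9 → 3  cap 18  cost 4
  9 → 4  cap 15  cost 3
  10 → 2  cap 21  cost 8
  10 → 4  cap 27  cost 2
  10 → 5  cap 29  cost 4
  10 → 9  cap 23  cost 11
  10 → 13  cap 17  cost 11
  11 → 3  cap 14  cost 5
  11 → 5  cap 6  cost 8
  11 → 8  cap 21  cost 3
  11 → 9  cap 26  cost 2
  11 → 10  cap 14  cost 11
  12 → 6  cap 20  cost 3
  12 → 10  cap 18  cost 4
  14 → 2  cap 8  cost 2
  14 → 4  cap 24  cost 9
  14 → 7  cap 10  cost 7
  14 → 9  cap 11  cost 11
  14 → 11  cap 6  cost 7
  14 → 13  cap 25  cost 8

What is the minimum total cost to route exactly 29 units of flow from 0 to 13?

shortest-cost path #1: 0→9→4→1→13 push 15 @ unit cost 18 (adds 270)
shortest-cost path #2: 0→10→13 push 14 @ unit cost 19 (adds 266)
total cost = 536

Minimum cost for 29 units: 536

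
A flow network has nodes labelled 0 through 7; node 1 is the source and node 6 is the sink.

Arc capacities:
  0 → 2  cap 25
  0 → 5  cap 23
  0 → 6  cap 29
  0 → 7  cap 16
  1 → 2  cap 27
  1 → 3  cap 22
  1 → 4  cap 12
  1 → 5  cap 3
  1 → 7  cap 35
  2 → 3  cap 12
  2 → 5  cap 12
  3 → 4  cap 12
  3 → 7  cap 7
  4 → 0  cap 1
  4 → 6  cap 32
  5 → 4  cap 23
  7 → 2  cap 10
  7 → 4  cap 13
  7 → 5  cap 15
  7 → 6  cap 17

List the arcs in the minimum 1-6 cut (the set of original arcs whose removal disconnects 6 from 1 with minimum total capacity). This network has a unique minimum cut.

augment #1: 1→4→6 push 12
augment #2: 1→7→6 push 17
augment #3: 1→3→4→6 push 12
augment #4: 1→5→4→6 push 3
augment #5: 1→7→4→6 push 5
augment #6: 1→7→4→0→6 push 1
max flow = 50; residual-reachable set from 1 gives S-side
cut edges (S→T): {(4,0), (4,6), (7,6)} total cap 50

Min-cut arcs: {(4,0), (4,6), (7,6)} (total capacity 50)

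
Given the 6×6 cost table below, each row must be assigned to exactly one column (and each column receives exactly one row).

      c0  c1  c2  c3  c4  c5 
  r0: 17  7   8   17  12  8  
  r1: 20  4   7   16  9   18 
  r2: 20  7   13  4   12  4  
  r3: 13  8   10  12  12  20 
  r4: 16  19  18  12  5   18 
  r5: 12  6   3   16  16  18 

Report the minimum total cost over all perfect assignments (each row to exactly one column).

Minimum assignment cost: 37

optimal assignment: row0→col5 (cost 8), row1→col1 (cost 4), row2→col3 (cost 4), row3→col0 (cost 13), row4→col4 (cost 5), row5→col2 (cost 3)
total = 8 + 4 + 4 + 13 + 5 + 3 = 37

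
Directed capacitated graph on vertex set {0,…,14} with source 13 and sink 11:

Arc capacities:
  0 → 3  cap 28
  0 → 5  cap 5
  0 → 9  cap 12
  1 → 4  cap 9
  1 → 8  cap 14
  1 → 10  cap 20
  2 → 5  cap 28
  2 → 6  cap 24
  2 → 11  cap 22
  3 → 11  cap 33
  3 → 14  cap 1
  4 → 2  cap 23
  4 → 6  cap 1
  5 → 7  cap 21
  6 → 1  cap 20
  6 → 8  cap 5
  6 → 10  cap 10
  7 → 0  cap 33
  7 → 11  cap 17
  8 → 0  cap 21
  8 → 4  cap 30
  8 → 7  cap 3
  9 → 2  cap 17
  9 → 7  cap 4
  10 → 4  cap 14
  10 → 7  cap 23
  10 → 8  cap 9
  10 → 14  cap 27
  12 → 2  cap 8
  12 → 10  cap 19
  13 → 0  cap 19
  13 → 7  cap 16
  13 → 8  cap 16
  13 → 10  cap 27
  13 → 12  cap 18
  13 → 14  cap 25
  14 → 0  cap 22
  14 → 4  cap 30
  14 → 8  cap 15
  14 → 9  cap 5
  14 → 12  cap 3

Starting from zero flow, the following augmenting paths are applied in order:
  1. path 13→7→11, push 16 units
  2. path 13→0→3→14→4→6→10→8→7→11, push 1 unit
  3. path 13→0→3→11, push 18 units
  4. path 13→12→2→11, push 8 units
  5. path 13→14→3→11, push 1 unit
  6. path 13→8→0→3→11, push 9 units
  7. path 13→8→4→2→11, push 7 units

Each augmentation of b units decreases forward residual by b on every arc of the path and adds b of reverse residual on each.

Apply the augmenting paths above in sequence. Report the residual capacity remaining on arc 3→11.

after path 1 (13→7→11, push 16): res(3,11)=33
after path 2 (13→0→3→14→4→6→10→8→7→11, push 1): res(3,11)=33
after path 3 (13→0→3→11, push 18): res(3,11)=15
after path 4 (13→12→2→11, push 8): res(3,11)=15
after path 5 (13→14→3→11, push 1): res(3,11)=14
after path 6 (13→8→0→3→11, push 9): res(3,11)=5
after path 7 (13→8→4→2→11, push 7): res(3,11)=5

Residual capacity of (3,11): 5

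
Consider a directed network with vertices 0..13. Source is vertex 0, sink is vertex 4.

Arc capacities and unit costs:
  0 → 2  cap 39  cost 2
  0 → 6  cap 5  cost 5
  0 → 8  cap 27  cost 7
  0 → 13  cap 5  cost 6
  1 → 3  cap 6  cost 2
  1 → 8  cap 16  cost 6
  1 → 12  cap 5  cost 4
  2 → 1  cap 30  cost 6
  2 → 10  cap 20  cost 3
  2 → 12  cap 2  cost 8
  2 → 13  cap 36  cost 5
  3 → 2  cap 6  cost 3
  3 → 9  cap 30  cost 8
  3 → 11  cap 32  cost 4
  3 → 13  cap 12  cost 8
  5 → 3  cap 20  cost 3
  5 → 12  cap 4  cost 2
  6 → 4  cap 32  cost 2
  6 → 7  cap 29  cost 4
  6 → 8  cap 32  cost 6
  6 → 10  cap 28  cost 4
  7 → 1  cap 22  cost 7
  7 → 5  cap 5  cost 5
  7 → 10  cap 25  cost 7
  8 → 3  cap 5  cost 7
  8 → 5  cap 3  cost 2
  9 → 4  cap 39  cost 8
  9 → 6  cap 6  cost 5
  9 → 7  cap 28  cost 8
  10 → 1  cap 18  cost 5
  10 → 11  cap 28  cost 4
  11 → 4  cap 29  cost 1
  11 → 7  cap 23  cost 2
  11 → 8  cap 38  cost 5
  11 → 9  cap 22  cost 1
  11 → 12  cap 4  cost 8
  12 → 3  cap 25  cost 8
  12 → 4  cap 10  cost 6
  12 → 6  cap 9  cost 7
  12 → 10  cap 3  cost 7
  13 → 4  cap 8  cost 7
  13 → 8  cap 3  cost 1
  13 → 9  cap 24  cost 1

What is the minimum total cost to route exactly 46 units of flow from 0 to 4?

Minimum cost for 46 units: 538

shortest-cost path #1: 0→6→4 push 5 @ unit cost 7 (adds 35)
shortest-cost path #2: 0→2→10→11→4 push 20 @ unit cost 10 (adds 200)
shortest-cost path #3: 0→13→4 push 5 @ unit cost 13 (adds 65)
shortest-cost path #4: 0→2→13→4 push 3 @ unit cost 14 (adds 42)
shortest-cost path #5: 0→2→1→3→11→4 push 6 @ unit cost 15 (adds 90)
shortest-cost path #6: 0→2→13→9→6→4 push 6 @ unit cost 15 (adds 90)
shortest-cost path #7: 0→2→12→4 push 1 @ unit cost 16 (adds 16)
total cost = 538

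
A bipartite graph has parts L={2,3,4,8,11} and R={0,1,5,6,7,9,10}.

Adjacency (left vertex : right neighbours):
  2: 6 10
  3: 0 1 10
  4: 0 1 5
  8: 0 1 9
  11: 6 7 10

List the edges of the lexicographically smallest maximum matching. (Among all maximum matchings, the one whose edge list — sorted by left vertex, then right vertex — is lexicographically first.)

Lex-smallest maximum matching: {(2,6), (3,0), (4,1), (8,9), (11,7)}

|M| = 5 (so the lex-smallest maximum matching has 5 edges)
process left vertices in ascending order; for each, take the smallest-labelled available neighbour that still permits 5 edges overall, or leave it unmatched if none does
lex-smallest matching: {2-6, 3-0, 4-1, 8-9, 11-7}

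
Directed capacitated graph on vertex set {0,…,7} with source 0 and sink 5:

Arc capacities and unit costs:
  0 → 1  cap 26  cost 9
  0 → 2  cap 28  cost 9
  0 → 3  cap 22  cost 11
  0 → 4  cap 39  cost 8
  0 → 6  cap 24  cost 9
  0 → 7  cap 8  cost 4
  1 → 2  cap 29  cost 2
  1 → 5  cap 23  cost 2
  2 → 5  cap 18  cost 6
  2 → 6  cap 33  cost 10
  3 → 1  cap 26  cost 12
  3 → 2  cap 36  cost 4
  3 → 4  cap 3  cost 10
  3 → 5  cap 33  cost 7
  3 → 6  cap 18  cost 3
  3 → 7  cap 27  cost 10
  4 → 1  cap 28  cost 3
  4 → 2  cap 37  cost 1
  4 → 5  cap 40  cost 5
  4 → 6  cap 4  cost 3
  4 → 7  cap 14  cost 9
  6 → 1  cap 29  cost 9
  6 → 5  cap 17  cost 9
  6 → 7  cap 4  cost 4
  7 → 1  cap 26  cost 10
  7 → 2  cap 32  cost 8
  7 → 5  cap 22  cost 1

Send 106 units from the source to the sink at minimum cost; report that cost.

shortest-cost path #1: 0→7→5 push 8 @ unit cost 5 (adds 40)
shortest-cost path #2: 0→1→5 push 23 @ unit cost 11 (adds 253)
shortest-cost path #3: 0→4→5 push 39 @ unit cost 13 (adds 507)
shortest-cost path #4: 0→6→7→5 push 4 @ unit cost 14 (adds 56)
shortest-cost path #5: 0→2→5 push 18 @ unit cost 15 (adds 270)
shortest-cost path #6: 0→3→5 push 14 @ unit cost 18 (adds 252)
total cost = 1378

Minimum cost for 106 units: 1378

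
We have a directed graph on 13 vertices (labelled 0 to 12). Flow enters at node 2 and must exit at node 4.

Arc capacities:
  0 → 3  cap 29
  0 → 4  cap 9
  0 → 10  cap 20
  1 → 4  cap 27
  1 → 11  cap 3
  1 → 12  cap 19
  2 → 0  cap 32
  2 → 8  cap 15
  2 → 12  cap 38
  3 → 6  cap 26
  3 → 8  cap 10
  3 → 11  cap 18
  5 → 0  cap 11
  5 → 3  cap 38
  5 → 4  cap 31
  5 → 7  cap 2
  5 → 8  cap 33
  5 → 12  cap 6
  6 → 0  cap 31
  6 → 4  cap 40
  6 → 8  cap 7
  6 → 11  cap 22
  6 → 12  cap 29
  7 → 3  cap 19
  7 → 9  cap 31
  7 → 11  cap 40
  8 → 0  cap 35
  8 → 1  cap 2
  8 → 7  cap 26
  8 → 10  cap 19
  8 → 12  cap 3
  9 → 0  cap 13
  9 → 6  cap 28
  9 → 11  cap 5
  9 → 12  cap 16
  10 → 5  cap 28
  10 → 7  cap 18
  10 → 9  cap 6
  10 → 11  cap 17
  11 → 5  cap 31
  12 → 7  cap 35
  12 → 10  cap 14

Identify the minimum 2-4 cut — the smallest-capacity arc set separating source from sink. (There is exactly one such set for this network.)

Min-cut arcs: {(0,4), (5,4), (6,4), (8,1)} (total capacity 82)

augment #1: 2→0→4 push 9
augment #2: 2→8→1→4 push 2
augment #3: 2→0→3→6→4 push 23
augment #4: 2→8→10→5→4 push 13
augment #5: 2→12→10→5→4 push 14
augment #6: 2→12→7→3→6→4 push 3
augment #7: 2→12→7→9→6→4 push 14
augment #8: 2→12→7→11→5→4 push 4
max flow = 82; residual-reachable set from 2 gives S-side
cut edges (S→T): {(0,4), (5,4), (6,4), (8,1)} total cap 82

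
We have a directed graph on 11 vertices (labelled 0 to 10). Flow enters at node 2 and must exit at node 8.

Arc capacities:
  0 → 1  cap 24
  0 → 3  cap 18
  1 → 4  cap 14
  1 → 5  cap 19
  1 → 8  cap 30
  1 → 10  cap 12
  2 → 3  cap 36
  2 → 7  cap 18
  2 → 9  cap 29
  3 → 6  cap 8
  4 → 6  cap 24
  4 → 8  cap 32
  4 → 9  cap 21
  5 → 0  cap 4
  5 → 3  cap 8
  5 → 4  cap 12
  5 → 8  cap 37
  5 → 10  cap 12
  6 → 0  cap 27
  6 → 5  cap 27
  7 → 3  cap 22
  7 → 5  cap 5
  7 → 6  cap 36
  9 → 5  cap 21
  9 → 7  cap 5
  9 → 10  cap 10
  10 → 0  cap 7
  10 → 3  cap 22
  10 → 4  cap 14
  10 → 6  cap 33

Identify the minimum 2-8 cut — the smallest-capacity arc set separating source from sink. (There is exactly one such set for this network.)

augment #1: 2→7→5→8 push 5
augment #2: 2→9→5→8 push 21
augment #3: 2→3→6→5→8 push 8
augment #4: 2→7→6→5→8 push 3
augment #5: 2→9→10→4→8 push 8
augment #6: 2→7→6→0→1→8 push 10
max flow = 55; residual-reachable set from 2 gives S-side
cut edges (S→T): {(2,7), (2,9), (3,6)} total cap 55

Min-cut arcs: {(2,7), (2,9), (3,6)} (total capacity 55)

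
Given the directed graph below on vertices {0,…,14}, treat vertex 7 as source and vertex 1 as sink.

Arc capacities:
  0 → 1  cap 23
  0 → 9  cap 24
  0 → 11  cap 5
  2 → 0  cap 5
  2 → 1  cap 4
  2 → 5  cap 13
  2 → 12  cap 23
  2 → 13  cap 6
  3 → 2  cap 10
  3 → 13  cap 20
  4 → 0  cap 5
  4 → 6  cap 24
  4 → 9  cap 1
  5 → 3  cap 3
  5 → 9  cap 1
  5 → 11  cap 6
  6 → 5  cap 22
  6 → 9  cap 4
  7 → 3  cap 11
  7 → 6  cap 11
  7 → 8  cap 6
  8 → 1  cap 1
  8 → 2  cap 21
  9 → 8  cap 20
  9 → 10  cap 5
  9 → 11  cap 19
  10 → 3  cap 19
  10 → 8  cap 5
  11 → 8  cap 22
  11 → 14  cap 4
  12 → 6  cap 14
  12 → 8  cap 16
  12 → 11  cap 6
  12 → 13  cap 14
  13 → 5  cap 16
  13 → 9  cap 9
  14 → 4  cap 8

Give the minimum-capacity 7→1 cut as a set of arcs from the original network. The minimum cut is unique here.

augment #1: 7→8→1 push 1
augment #2: 7→3→2→1 push 4
augment #3: 7→3→2→0→1 push 5
augment #4: 7→6→5→11→14→4→0→1 push 4
max flow = 14; residual-reachable set from 7 gives S-side
cut edges (S→T): {(2,0), (2,1), (8,1), (11,14)} total cap 14

Min-cut arcs: {(2,0), (2,1), (8,1), (11,14)} (total capacity 14)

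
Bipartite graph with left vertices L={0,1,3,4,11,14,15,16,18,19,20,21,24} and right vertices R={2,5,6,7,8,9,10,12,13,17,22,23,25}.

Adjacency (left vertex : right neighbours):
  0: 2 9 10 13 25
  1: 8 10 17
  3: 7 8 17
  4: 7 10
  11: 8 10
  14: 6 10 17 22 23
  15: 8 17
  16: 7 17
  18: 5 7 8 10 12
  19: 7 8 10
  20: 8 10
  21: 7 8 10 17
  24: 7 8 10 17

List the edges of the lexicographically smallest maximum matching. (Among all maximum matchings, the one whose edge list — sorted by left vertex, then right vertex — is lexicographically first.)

|M| = 7 (so the lex-smallest maximum matching has 7 edges)
process left vertices in ascending order; for each, take the smallest-labelled available neighbour that still permits 7 edges overall, or leave it unmatched if none does
lex-smallest matching: {0-2, 1-8, 3-7, 4-10, 14-6, 15-17, 18-5}

Lex-smallest maximum matching: {(0,2), (1,8), (3,7), (4,10), (14,6), (15,17), (18,5)}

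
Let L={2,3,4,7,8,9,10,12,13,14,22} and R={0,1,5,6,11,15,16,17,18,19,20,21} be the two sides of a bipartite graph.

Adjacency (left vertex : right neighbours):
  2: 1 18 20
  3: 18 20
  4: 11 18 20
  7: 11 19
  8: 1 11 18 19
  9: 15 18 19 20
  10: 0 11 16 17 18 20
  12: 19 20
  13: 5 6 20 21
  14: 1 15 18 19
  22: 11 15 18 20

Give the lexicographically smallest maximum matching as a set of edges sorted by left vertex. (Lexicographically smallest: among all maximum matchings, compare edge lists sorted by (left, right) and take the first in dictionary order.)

|M| = 8 (so the lex-smallest maximum matching has 8 edges)
process left vertices in ascending order; for each, take the smallest-labelled available neighbour that still permits 8 edges overall, or leave it unmatched if none does
lex-smallest matching: {2-1, 3-18, 4-11, 7-19, 9-15, 10-0, 12-20, 13-5}

Lex-smallest maximum matching: {(2,1), (3,18), (4,11), (7,19), (9,15), (10,0), (12,20), (13,5)}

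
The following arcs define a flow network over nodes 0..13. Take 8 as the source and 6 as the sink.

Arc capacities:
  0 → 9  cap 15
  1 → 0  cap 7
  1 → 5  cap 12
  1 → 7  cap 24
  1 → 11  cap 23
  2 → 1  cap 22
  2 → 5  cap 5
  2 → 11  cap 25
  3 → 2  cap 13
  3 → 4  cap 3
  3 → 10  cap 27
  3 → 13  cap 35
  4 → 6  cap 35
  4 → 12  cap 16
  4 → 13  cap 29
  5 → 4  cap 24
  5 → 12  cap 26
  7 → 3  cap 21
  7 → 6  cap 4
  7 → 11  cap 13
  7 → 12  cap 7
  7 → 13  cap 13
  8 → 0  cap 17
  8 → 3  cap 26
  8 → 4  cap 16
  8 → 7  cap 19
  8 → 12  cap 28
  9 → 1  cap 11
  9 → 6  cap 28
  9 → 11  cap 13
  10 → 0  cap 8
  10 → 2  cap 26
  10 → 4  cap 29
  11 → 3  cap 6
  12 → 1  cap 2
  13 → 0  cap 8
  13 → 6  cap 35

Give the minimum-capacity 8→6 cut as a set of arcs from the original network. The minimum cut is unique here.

Min-cut arcs: {(0,9), (8,3), (8,4), (8,7), (12,1)} (total capacity 78)

augment #1: 8→4→6 push 16
augment #2: 8→7→6 push 4
augment #3: 8→0→9→6 push 15
augment #4: 8→3→4→6 push 3
augment #5: 8→3→13→6 push 23
augment #6: 8→7→13→6 push 12
augment #7: 8→7→3→10→4→6 push 3
augment #8: 8→12→1→5→4→6 push 2
max flow = 78; residual-reachable set from 8 gives S-side
cut edges (S→T): {(0,9), (8,3), (8,4), (8,7), (12,1)} total cap 78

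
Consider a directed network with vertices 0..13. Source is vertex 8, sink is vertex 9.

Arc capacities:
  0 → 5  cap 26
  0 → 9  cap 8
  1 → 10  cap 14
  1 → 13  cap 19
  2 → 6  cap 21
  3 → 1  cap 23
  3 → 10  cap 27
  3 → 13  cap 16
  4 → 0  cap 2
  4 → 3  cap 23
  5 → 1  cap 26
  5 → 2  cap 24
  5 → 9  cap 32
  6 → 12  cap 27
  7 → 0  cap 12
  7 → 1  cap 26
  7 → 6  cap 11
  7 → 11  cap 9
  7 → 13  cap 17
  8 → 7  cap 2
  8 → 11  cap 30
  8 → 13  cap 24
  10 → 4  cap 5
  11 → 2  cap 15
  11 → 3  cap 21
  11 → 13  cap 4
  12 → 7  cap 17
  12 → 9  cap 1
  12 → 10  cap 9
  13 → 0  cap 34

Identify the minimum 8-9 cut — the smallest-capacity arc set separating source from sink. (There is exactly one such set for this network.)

Min-cut arcs: {(0,5), (0,9), (12,9)} (total capacity 35)

augment #1: 8→7→0→9 push 2
augment #2: 8→13→0→9 push 6
augment #3: 8→13→0→5→9 push 18
augment #4: 8→11→2→6→12→9 push 1
augment #5: 8→11→13→0→5→9 push 4
augment #6: 8→11→3→13→0→5→9 push 4
max flow = 35; residual-reachable set from 8 gives S-side
cut edges (S→T): {(0,5), (0,9), (12,9)} total cap 35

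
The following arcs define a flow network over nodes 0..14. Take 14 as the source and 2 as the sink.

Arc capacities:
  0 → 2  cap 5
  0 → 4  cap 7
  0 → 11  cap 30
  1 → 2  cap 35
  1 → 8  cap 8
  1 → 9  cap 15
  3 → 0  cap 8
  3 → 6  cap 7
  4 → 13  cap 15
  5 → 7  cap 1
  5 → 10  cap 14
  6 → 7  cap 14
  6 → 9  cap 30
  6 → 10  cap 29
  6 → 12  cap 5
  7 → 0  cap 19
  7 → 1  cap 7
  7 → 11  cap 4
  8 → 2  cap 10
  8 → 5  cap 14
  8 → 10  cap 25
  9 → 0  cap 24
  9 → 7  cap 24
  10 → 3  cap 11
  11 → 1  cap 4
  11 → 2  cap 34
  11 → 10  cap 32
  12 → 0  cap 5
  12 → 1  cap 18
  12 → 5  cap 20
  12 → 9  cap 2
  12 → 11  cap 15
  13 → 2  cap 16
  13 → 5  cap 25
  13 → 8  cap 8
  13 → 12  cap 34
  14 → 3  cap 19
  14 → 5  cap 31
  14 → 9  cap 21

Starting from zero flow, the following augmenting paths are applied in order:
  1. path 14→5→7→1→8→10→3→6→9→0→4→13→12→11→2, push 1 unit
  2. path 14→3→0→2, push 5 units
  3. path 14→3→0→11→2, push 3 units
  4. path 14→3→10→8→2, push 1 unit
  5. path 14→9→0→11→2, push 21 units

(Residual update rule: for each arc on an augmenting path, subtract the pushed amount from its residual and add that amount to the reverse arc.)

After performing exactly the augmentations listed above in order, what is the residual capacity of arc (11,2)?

after path 1 (14→5→7→1→8→10→3→6→9→0→4→13→12→11→2, push 1): res(11,2)=33
after path 2 (14→3→0→2, push 5): res(11,2)=33
after path 3 (14→3→0→11→2, push 3): res(11,2)=30
after path 4 (14→3→10→8→2, push 1): res(11,2)=30
after path 5 (14→9→0→11→2, push 21): res(11,2)=9

Residual capacity of (11,2): 9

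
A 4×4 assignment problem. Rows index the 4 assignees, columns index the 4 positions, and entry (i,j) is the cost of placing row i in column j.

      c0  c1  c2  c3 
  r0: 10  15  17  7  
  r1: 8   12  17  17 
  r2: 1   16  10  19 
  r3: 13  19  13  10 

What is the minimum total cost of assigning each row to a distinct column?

Minimum assignment cost: 33

optimal assignment: row0→col3 (cost 7), row1→col1 (cost 12), row2→col0 (cost 1), row3→col2 (cost 13)
total = 7 + 12 + 1 + 13 = 33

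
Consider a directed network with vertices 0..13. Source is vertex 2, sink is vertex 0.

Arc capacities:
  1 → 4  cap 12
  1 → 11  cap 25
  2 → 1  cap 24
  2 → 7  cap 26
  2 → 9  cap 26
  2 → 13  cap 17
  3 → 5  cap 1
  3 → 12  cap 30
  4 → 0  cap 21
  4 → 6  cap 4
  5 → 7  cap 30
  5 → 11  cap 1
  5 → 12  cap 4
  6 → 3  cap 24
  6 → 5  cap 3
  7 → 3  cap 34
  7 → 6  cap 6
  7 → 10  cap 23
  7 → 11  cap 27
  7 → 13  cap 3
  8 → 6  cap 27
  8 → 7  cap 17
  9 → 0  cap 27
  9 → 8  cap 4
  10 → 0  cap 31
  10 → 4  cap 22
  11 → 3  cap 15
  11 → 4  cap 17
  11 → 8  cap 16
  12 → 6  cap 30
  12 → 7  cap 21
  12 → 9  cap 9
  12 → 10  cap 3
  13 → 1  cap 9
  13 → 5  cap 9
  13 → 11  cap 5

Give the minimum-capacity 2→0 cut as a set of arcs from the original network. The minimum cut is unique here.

Min-cut arcs: {(4,0), (7,10), (9,0), (12,10)} (total capacity 74)

augment #1: 2→9→0 push 26
augment #2: 2→1→4→0 push 12
augment #3: 2→7→10→0 push 23
augment #4: 2→1→11→4→0 push 9
augment #5: 2→7→3→12→9→0 push 1
augment #6: 2→7→3→12→10→0 push 2
augment #7: 2→13→5→12→10→0 push 1
max flow = 74; residual-reachable set from 2 gives S-side
cut edges (S→T): {(4,0), (7,10), (9,0), (12,10)} total cap 74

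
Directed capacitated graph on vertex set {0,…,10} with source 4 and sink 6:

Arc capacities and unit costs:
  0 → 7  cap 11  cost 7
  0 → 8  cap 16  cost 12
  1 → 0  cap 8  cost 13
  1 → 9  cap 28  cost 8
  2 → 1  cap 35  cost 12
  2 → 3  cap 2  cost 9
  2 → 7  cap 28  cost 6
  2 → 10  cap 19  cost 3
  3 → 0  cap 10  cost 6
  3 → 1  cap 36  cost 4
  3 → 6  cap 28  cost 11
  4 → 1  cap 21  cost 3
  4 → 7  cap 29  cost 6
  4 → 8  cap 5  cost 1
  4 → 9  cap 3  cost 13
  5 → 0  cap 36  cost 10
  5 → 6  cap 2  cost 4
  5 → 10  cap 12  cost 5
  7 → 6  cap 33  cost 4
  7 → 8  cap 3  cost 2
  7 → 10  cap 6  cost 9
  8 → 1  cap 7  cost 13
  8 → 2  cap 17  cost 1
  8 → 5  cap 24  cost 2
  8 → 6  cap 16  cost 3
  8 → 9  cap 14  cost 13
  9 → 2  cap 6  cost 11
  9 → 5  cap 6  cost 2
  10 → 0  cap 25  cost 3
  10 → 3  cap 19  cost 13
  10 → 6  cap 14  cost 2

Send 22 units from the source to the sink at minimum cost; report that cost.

shortest-cost path #1: 4→8→6 push 5 @ unit cost 4 (adds 20)
shortest-cost path #2: 4→7→6 push 17 @ unit cost 10 (adds 170)
total cost = 190

Minimum cost for 22 units: 190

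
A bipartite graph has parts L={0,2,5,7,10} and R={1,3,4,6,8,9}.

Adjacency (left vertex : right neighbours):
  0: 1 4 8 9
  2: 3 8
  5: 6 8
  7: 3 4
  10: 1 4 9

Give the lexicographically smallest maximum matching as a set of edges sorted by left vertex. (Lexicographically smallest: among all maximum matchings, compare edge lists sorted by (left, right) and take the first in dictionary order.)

Lex-smallest maximum matching: {(0,1), (2,3), (5,6), (7,4), (10,9)}

|M| = 5 (so the lex-smallest maximum matching has 5 edges)
process left vertices in ascending order; for each, take the smallest-labelled available neighbour that still permits 5 edges overall, or leave it unmatched if none does
lex-smallest matching: {0-1, 2-3, 5-6, 7-4, 10-9}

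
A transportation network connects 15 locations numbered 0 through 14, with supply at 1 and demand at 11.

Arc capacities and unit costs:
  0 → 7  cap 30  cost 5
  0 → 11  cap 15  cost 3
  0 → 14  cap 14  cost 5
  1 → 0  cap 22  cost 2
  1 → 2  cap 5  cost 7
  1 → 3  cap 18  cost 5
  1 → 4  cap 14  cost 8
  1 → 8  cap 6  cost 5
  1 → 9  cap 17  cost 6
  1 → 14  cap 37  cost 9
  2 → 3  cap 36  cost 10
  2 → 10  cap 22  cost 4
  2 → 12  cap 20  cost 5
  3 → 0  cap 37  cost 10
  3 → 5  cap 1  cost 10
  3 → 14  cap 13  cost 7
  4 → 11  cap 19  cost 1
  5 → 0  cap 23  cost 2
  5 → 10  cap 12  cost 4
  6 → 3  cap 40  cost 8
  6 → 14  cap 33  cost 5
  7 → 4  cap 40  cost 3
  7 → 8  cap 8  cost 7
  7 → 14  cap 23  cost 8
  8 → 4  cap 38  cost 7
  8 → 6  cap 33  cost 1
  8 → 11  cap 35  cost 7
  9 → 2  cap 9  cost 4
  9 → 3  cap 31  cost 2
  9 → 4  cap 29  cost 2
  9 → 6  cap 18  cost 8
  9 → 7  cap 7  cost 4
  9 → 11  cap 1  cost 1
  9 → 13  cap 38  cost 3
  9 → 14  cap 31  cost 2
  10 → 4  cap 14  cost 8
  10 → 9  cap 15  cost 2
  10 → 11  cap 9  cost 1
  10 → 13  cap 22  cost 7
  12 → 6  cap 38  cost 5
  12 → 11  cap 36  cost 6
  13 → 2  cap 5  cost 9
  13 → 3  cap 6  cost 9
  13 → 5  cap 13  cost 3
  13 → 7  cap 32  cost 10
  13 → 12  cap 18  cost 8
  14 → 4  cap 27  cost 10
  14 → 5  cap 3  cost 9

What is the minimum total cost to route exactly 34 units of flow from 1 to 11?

shortest-cost path #1: 1→0→11 push 15 @ unit cost 5 (adds 75)
shortest-cost path #2: 1→9→11 push 1 @ unit cost 7 (adds 7)
shortest-cost path #3: 1→4→11 push 14 @ unit cost 9 (adds 126)
shortest-cost path #4: 1→9→4→11 push 4 @ unit cost 9 (adds 36)
total cost = 244

Minimum cost for 34 units: 244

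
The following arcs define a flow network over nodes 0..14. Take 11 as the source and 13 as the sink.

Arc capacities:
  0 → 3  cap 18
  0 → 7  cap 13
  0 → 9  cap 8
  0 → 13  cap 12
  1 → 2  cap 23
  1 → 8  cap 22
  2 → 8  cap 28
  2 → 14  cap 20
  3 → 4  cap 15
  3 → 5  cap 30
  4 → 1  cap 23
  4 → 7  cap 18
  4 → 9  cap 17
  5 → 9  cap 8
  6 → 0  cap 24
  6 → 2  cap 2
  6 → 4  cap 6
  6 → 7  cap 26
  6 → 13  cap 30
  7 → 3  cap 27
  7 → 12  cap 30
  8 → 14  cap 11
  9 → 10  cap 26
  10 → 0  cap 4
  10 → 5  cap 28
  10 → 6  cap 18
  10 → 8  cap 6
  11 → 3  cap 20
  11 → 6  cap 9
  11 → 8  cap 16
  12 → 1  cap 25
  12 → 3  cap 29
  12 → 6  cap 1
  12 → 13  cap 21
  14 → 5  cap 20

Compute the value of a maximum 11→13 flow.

Maximum flow value: 32

augment #1: 11→6→13 bottleneck 9, total now 9
augment #2: 11→3→4→7→12→13 bottleneck 15, total now 24
augment #3: 11→3→5→9→10→0→13 bottleneck 4, total now 28
augment #4: 11→3→5→9→10→6→13 bottleneck 1, total now 29
augment #5: 11→8→14→5→9→10→6→13 bottleneck 3, total now 32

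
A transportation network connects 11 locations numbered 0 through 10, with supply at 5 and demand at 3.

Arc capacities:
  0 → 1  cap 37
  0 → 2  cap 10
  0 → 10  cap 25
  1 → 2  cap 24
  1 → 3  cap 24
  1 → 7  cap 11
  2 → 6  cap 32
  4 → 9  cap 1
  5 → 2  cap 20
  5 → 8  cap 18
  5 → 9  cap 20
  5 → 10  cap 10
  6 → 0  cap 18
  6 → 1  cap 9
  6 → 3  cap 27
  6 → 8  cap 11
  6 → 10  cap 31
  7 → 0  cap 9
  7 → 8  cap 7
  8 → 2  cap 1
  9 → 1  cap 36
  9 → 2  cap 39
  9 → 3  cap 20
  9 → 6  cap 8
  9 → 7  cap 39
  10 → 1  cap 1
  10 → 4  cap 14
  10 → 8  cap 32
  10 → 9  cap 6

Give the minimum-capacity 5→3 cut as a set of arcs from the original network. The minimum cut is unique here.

augment #1: 5→9→3 push 20
augment #2: 5→2→6→3 push 20
augment #3: 5→10→1→3 push 1
augment #4: 5→8→2→6→3 push 1
augment #5: 5→10→9→1→3 push 6
augment #6: 5→10→4→9→1→3 push 1
max flow = 49; residual-reachable set from 5 gives S-side
cut edges (S→T): {(4,9), (5,2), (5,9), (8,2), (10,1), (10,9)} total cap 49

Min-cut arcs: {(4,9), (5,2), (5,9), (8,2), (10,1), (10,9)} (total capacity 49)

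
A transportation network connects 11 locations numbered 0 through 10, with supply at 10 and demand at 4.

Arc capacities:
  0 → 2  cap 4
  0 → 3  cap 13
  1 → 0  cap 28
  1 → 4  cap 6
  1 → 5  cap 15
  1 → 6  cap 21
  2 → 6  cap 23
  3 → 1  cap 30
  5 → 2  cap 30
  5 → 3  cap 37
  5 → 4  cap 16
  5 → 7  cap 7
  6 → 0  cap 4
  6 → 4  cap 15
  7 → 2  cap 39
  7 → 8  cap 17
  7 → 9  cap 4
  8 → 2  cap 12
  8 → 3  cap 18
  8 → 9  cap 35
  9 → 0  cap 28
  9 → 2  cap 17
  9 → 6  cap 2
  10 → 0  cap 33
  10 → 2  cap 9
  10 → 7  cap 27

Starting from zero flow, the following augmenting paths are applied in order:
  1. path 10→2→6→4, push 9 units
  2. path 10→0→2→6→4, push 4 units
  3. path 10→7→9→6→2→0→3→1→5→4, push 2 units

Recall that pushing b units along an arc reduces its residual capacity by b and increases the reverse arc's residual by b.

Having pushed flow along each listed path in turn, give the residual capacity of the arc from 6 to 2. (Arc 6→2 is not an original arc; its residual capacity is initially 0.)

Residual capacity of (6,2): 11

after path 1 (10→2→6→4, push 9): res(6,2)=9
after path 2 (10→0→2→6→4, push 4): res(6,2)=13
after path 3 (10→7→9→6→2→0→3→1→5→4, push 2): res(6,2)=11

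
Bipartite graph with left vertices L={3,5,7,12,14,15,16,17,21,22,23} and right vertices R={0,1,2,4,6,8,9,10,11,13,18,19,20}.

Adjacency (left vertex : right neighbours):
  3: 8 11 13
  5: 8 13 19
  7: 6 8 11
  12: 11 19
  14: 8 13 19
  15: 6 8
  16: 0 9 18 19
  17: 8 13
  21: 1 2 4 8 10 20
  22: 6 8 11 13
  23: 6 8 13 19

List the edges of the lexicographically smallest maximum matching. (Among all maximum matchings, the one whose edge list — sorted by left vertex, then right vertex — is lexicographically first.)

Lex-smallest maximum matching: {(3,8), (5,13), (7,6), (12,11), (14,19), (16,0), (21,1)}

|M| = 7 (so the lex-smallest maximum matching has 7 edges)
process left vertices in ascending order; for each, take the smallest-labelled available neighbour that still permits 7 edges overall, or leave it unmatched if none does
lex-smallest matching: {3-8, 5-13, 7-6, 12-11, 14-19, 16-0, 21-1}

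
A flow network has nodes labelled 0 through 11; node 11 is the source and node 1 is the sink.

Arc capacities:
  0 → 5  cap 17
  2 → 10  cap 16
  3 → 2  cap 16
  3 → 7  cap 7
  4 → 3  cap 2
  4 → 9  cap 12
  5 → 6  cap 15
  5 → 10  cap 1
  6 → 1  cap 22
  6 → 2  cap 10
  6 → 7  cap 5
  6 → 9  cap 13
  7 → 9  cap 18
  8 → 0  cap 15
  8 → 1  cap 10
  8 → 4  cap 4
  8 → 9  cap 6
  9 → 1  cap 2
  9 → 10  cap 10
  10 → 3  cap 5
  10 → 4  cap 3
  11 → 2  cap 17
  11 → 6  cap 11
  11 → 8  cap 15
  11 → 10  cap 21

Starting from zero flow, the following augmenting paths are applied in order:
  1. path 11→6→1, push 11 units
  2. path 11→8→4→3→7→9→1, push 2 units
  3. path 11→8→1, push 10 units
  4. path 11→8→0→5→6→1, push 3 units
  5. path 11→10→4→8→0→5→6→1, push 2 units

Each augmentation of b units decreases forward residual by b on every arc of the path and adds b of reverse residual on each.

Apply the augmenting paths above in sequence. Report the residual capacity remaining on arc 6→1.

Residual capacity of (6,1): 6

after path 1 (11→6→1, push 11): res(6,1)=11
after path 2 (11→8→4→3→7→9→1, push 2): res(6,1)=11
after path 3 (11→8→1, push 10): res(6,1)=11
after path 4 (11→8→0→5→6→1, push 3): res(6,1)=8
after path 5 (11→10→4→8→0→5→6→1, push 2): res(6,1)=6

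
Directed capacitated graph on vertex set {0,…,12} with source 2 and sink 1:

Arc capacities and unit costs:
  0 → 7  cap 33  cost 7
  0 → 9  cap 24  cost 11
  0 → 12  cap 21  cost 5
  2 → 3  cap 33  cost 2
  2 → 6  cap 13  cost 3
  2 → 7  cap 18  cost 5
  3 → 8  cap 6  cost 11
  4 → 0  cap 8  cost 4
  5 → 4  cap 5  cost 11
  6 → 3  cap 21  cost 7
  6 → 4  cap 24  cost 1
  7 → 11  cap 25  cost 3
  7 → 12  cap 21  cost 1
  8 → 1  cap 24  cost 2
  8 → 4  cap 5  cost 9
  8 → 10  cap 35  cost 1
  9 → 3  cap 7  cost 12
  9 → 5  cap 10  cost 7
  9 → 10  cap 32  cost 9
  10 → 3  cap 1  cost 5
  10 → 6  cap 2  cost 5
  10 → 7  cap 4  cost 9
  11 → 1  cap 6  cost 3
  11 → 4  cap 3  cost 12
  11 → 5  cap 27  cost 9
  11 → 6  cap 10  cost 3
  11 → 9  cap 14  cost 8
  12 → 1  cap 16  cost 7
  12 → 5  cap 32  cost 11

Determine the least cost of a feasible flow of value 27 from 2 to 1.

shortest-cost path #1: 2→7→11→1 push 6 @ unit cost 11 (adds 66)
shortest-cost path #2: 2→7→12→1 push 12 @ unit cost 13 (adds 156)
shortest-cost path #3: 2→3→8→1 push 6 @ unit cost 15 (adds 90)
shortest-cost path #4: 2→6→4→0→12→1 push 3 @ unit cost 20 (adds 60)
total cost = 372

Minimum cost for 27 units: 372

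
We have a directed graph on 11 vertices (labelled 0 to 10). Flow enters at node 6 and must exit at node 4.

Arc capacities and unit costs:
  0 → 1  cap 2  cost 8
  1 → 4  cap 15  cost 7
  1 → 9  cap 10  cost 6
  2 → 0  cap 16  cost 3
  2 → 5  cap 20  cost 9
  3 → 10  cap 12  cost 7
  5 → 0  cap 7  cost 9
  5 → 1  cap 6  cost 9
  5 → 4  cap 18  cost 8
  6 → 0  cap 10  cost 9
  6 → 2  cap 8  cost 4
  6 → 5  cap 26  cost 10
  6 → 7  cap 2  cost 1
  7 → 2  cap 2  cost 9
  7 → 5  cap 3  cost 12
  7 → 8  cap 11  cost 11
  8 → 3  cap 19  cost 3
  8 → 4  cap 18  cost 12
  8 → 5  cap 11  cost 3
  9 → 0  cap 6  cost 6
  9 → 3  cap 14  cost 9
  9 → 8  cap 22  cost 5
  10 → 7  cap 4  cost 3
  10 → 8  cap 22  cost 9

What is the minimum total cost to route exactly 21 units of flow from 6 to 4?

shortest-cost path #1: 6→5→4 push 18 @ unit cost 18 (adds 324)
shortest-cost path #2: 6→2→0→1→4 push 2 @ unit cost 22 (adds 44)
shortest-cost path #3: 6→7→8→4 push 1 @ unit cost 24 (adds 24)
total cost = 392

Minimum cost for 21 units: 392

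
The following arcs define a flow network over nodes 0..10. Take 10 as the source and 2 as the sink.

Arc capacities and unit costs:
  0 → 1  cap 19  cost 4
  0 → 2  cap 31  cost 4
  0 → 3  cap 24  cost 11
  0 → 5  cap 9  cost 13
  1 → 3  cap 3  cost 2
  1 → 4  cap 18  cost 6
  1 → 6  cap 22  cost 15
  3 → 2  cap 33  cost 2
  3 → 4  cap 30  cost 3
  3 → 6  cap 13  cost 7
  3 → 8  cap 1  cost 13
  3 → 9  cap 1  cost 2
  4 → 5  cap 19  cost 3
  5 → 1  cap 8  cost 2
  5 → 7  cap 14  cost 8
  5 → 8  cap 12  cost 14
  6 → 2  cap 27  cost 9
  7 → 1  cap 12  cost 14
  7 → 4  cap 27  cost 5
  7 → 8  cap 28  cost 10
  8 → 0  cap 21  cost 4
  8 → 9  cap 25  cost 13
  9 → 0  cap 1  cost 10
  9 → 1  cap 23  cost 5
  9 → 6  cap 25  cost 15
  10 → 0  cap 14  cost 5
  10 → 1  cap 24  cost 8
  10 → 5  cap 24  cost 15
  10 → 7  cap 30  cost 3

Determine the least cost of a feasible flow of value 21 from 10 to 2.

Minimum cost for 21 units: 246

shortest-cost path #1: 10→0→2 push 14 @ unit cost 9 (adds 126)
shortest-cost path #2: 10→1→3→2 push 3 @ unit cost 12 (adds 36)
shortest-cost path #3: 10→7→8→0→2 push 4 @ unit cost 21 (adds 84)
total cost = 246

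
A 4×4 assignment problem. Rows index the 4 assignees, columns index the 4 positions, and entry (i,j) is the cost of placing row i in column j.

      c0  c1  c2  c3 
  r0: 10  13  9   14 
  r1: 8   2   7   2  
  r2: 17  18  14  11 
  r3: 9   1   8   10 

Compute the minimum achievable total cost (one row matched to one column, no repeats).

optimal assignment: row0→col0 (cost 10), row1→col3 (cost 2), row2→col2 (cost 14), row3→col1 (cost 1)
total = 10 + 2 + 14 + 1 = 27

Minimum assignment cost: 27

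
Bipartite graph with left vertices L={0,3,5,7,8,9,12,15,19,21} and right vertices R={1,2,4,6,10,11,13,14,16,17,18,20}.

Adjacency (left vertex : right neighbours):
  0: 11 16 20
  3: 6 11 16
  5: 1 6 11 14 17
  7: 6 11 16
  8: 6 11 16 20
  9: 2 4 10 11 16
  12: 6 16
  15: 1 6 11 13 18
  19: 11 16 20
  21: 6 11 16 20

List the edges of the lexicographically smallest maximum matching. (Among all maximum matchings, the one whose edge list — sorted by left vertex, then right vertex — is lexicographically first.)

Lex-smallest maximum matching: {(0,11), (3,6), (5,1), (7,16), (8,20), (9,2), (15,13)}

|M| = 7 (so the lex-smallest maximum matching has 7 edges)
process left vertices in ascending order; for each, take the smallest-labelled available neighbour that still permits 7 edges overall, or leave it unmatched if none does
lex-smallest matching: {0-11, 3-6, 5-1, 7-16, 8-20, 9-2, 15-13}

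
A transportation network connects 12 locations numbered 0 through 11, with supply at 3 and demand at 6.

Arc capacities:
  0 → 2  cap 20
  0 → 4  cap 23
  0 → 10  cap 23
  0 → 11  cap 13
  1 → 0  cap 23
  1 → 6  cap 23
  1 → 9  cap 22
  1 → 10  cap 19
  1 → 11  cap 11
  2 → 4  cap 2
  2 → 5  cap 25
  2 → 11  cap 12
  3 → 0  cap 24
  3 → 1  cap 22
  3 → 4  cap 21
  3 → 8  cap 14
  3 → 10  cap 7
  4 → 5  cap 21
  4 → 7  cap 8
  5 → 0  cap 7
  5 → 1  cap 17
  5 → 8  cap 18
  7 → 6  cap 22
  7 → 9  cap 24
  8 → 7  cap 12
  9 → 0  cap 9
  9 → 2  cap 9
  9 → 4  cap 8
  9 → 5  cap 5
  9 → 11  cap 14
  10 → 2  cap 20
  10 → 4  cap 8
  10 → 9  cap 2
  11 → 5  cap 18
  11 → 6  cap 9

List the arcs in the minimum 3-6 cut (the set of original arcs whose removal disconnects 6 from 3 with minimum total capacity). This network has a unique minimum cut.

augment #1: 3→1→6 push 22
augment #2: 3→0→11→6 push 9
augment #3: 3→4→7→6 push 8
augment #4: 3→8→7→6 push 12
augment #5: 3→4→5→1→6 push 1
max flow = 52; residual-reachable set from 3 gives S-side
cut edges (S→T): {(1,6), (4,7), (8,7), (11,6)} total cap 52

Min-cut arcs: {(1,6), (4,7), (8,7), (11,6)} (total capacity 52)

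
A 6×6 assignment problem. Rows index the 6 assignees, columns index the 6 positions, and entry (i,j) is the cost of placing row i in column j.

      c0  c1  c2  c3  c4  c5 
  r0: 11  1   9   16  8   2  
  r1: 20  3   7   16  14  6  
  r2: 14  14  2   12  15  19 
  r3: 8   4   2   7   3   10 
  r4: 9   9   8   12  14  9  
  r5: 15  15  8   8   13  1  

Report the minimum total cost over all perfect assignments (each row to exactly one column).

optimal assignment: row0→col5 (cost 2), row1→col1 (cost 3), row2→col2 (cost 2), row3→col4 (cost 3), row4→col0 (cost 9), row5→col3 (cost 8)
total = 2 + 3 + 2 + 3 + 9 + 8 = 27

Minimum assignment cost: 27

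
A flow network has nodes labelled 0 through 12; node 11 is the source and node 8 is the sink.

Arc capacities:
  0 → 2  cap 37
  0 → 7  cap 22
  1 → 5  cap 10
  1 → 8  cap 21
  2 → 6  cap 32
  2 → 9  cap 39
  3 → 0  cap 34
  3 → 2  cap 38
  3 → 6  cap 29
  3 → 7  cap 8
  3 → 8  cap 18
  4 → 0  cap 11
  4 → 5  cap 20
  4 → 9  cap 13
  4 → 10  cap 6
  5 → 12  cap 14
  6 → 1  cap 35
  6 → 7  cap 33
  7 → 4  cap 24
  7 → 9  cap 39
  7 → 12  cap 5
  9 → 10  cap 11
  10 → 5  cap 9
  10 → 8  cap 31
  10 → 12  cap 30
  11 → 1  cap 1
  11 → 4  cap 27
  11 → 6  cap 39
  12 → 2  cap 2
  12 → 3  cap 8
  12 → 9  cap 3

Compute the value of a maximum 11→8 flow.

augment #1: 11→1→8 bottleneck 1, total now 1
augment #2: 11→4→10→8 bottleneck 6, total now 7
augment #3: 11→6→1→8 bottleneck 20, total now 27
augment #4: 11→4→9→10→8 bottleneck 11, total now 38
augment #5: 11→4→5→12→3→8 bottleneck 8, total now 46

Maximum flow value: 46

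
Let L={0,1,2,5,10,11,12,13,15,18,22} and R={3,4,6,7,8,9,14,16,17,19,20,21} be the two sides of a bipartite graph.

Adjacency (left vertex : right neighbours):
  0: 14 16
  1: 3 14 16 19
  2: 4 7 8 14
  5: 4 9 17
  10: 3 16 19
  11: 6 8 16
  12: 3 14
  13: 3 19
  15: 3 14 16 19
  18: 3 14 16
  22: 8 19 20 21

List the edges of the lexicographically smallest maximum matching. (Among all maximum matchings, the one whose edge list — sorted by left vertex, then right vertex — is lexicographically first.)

Lex-smallest maximum matching: {(0,14), (1,3), (2,4), (5,9), (10,16), (11,6), (13,19), (22,8)}

|M| = 8 (so the lex-smallest maximum matching has 8 edges)
process left vertices in ascending order; for each, take the smallest-labelled available neighbour that still permits 8 edges overall, or leave it unmatched if none does
lex-smallest matching: {0-14, 1-3, 2-4, 5-9, 10-16, 11-6, 13-19, 22-8}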